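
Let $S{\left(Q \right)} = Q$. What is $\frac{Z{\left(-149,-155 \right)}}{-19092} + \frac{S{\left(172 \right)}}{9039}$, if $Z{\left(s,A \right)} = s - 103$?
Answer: $\frac{463471}{14381049} \approx 0.032228$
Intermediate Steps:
$Z{\left(s,A \right)} = -103 + s$
$\frac{Z{\left(-149,-155 \right)}}{-19092} + \frac{S{\left(172 \right)}}{9039} = \frac{-103 - 149}{-19092} + \frac{172}{9039} = \left(-252\right) \left(- \frac{1}{19092}\right) + 172 \cdot \frac{1}{9039} = \frac{21}{1591} + \frac{172}{9039} = \frac{463471}{14381049}$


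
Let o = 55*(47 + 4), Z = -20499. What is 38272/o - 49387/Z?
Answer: 307689421/19166565 ≈ 16.053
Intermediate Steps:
o = 2805 (o = 55*51 = 2805)
38272/o - 49387/Z = 38272/2805 - 49387/(-20499) = 38272*(1/2805) - 49387*(-1/20499) = 38272/2805 + 49387/20499 = 307689421/19166565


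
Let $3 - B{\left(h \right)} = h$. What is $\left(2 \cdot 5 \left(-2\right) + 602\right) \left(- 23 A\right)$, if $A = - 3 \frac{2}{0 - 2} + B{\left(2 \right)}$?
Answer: $-53544$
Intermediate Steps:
$B{\left(h \right)} = 3 - h$
$A = 4$ ($A = - 3 \frac{2}{0 - 2} + \left(3 - 2\right) = - 3 \frac{2}{-2} + 1 = - 3 \cdot 2 \left(- \frac{1}{2}\right) + 1 = \left(-3\right) \left(-1\right) + 1 = 3 + 1 = 4$)
$\left(2 \cdot 5 \left(-2\right) + 602\right) \left(- 23 A\right) = \left(2 \cdot 5 \left(-2\right) + 602\right) \left(\left(-23\right) 4\right) = \left(10 \left(-2\right) + 602\right) \left(-92\right) = \left(-20 + 602\right) \left(-92\right) = 582 \left(-92\right) = -53544$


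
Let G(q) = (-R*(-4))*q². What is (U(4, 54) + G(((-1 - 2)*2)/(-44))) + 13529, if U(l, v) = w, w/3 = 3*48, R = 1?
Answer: 1689290/121 ≈ 13961.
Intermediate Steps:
w = 432 (w = 3*(3*48) = 3*144 = 432)
U(l, v) = 432
G(q) = 4*q² (G(q) = (-1*1*(-4))*q² = (-1*(-4))*q² = 4*q²)
(U(4, 54) + G(((-1 - 2)*2)/(-44))) + 13529 = (432 + 4*(((-1 - 2)*2)/(-44))²) + 13529 = (432 + 4*(-3*2*(-1/44))²) + 13529 = (432 + 4*(-6*(-1/44))²) + 13529 = (432 + 4*(3/22)²) + 13529 = (432 + 4*(9/484)) + 13529 = (432 + 9/121) + 13529 = 52281/121 + 13529 = 1689290/121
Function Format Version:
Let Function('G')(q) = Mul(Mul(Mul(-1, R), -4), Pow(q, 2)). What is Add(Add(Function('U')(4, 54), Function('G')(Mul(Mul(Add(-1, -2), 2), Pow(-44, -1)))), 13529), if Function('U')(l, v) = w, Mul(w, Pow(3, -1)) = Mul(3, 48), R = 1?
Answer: Rational(1689290, 121) ≈ 13961.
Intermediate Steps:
w = 432 (w = Mul(3, Mul(3, 48)) = Mul(3, 144) = 432)
Function('U')(l, v) = 432
Function('G')(q) = Mul(4, Pow(q, 2)) (Function('G')(q) = Mul(Mul(Mul(-1, 1), -4), Pow(q, 2)) = Mul(Mul(-1, -4), Pow(q, 2)) = Mul(4, Pow(q, 2)))
Add(Add(Function('U')(4, 54), Function('G')(Mul(Mul(Add(-1, -2), 2), Pow(-44, -1)))), 13529) = Add(Add(432, Mul(4, Pow(Mul(Mul(Add(-1, -2), 2), Pow(-44, -1)), 2))), 13529) = Add(Add(432, Mul(4, Pow(Mul(Mul(-3, 2), Rational(-1, 44)), 2))), 13529) = Add(Add(432, Mul(4, Pow(Mul(-6, Rational(-1, 44)), 2))), 13529) = Add(Add(432, Mul(4, Pow(Rational(3, 22), 2))), 13529) = Add(Add(432, Mul(4, Rational(9, 484))), 13529) = Add(Add(432, Rational(9, 121)), 13529) = Add(Rational(52281, 121), 13529) = Rational(1689290, 121)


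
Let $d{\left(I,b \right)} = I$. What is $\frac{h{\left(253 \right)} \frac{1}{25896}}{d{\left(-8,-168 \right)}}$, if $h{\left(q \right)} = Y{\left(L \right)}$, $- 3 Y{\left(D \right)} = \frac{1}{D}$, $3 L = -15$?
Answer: $- \frac{1}{3107520} \approx -3.218 \cdot 10^{-7}$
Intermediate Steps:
$L = -5$ ($L = \frac{1}{3} \left(-15\right) = -5$)
$Y{\left(D \right)} = - \frac{1}{3 D}$
$h{\left(q \right)} = \frac{1}{15}$ ($h{\left(q \right)} = - \frac{1}{3 \left(-5\right)} = \left(- \frac{1}{3}\right) \left(- \frac{1}{5}\right) = \frac{1}{15}$)
$\frac{h{\left(253 \right)} \frac{1}{25896}}{d{\left(-8,-168 \right)}} = \frac{\frac{1}{15} \cdot \frac{1}{25896}}{-8} = \frac{1}{15} \cdot \frac{1}{25896} \left(- \frac{1}{8}\right) = \frac{1}{388440} \left(- \frac{1}{8}\right) = - \frac{1}{3107520}$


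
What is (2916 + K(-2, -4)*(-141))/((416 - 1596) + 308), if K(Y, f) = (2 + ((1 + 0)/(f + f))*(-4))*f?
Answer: -2163/436 ≈ -4.9610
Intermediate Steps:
K(Y, f) = f*(2 - 2/f) (K(Y, f) = (2 + (1/(2*f))*(-4))*f = (2 - 2/f)*f = f*(2 - 2/f))
(2916 + K(-2, -4)*(-141))/((416 - 1596) + 308) = (2916 + (-2 + 2*(-4))*(-141))/((416 - 1596) + 308) = (2916 + (-2 - 8)*(-141))/(-1180 + 308) = (2916 - 10*(-141))/(-872) = (2916 + 1410)*(-1/872) = 4326*(-1/872) = -2163/436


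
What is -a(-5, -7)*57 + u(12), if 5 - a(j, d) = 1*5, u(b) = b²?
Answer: 144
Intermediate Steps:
a(j, d) = 0 (a(j, d) = 5 - 5 = 0)
-a(-5, -7)*57 + u(12) = -1*0*57 + 12² = 0*57 + 144 = 0 + 144 = 144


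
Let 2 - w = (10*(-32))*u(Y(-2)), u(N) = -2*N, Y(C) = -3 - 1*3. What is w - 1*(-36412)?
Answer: 40254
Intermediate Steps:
Y(C) = -6 (Y(C) = -3 - 3 = -6)
w = 3842 (w = 2 - 10*(-32)*(-2*(-6)) = 2 - (-320)*12 = 2 - 1*(-3840) = 2 + 3840 = 3842)
w - 1*(-36412) = 3842 - 1*(-36412) = 3842 + 36412 = 40254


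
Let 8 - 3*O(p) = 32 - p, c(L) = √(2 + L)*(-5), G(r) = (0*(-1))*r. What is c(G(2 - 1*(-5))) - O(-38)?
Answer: 62/3 - 5*√2 ≈ 13.596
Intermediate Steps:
G(r) = 0 (G(r) = 0*r = 0)
c(L) = -5*√(2 + L)
O(p) = -8 + p/3 (O(p) = 8/3 - (32 - p)/3 = 8/3 + (-32/3 + p/3) = -8 + p/3)
c(G(2 - 1*(-5))) - O(-38) = -5*√(2 + 0) - (-8 + (⅓)*(-38)) = -5*√2 - (-8 - 38/3) = -5*√2 - 1*(-62/3) = -5*√2 + 62/3 = 62/3 - 5*√2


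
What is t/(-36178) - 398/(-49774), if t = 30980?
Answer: -381899919/450180943 ≈ -0.84833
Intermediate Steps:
t/(-36178) - 398/(-49774) = 30980/(-36178) - 398/(-49774) = 30980*(-1/36178) - 398*(-1/49774) = -15490/18089 + 199/24887 = -381899919/450180943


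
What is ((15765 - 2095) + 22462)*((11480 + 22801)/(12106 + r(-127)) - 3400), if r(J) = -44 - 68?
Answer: -245368311018/1999 ≈ -1.2275e+8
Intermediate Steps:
r(J) = -112
((15765 - 2095) + 22462)*((11480 + 22801)/(12106 + r(-127)) - 3400) = ((15765 - 2095) + 22462)*((11480 + 22801)/(12106 - 112) - 3400) = (13670 + 22462)*(34281/11994 - 3400) = 36132*(34281*(1/11994) - 3400) = 36132*(11427/3998 - 3400) = 36132*(-13581773/3998) = -245368311018/1999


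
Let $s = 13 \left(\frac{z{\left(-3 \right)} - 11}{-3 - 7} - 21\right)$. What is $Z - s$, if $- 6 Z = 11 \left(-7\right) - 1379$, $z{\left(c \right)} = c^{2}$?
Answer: $\frac{7696}{15} \approx 513.07$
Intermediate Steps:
$s = - \frac{1352}{5}$ ($s = 13 \left(\frac{\left(-3\right)^{2} - 11}{-3 - 7} - 21\right) = 13 \left(\frac{9 - 11}{-10} - 21\right) = 13 \left(\left(-2\right) \left(- \frac{1}{10}\right) - 21\right) = 13 \left(\frac{1}{5} - 21\right) = 13 \left(- \frac{104}{5}\right) = - \frac{1352}{5} \approx -270.4$)
$Z = \frac{728}{3}$ ($Z = - \frac{11 \left(-7\right) - 1379}{6} = - \frac{-77 - 1379}{6} = \left(- \frac{1}{6}\right) \left(-1456\right) = \frac{728}{3} \approx 242.67$)
$Z - s = \frac{728}{3} - - \frac{1352}{5} = \frac{728}{3} + \frac{1352}{5} = \frac{7696}{15}$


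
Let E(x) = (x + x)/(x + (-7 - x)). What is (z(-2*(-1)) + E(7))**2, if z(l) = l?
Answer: 0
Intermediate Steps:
E(x) = -2*x/7 (E(x) = (2*x)/(-7) = (2*x)*(-1/7) = -2*x/7)
(z(-2*(-1)) + E(7))**2 = (-2*(-1) - 2/7*7)**2 = (2 - 2)**2 = 0**2 = 0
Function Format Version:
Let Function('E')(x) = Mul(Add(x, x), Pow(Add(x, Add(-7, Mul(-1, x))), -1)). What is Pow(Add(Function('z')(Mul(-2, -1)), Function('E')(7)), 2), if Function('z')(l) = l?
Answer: 0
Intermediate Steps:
Function('E')(x) = Mul(Rational(-2, 7), x) (Function('E')(x) = Mul(Mul(2, x), Pow(-7, -1)) = Mul(Mul(2, x), Rational(-1, 7)) = Mul(Rational(-2, 7), x))
Pow(Add(Function('z')(Mul(-2, -1)), Function('E')(7)), 2) = Pow(Add(Mul(-2, -1), Mul(Rational(-2, 7), 7)), 2) = Pow(Add(2, -2), 2) = Pow(0, 2) = 0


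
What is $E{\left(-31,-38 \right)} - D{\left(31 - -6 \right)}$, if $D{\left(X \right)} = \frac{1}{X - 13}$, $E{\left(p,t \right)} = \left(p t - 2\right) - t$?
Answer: $\frac{29135}{24} \approx 1214.0$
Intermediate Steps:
$E{\left(p,t \right)} = -2 - t + p t$ ($E{\left(p,t \right)} = \left(-2 + p t\right) - t = -2 - t + p t$)
$D{\left(X \right)} = \frac{1}{-13 + X}$
$E{\left(-31,-38 \right)} - D{\left(31 - -6 \right)} = \left(-2 - -38 - -1178\right) - \frac{1}{-13 + \left(31 - -6\right)} = \left(-2 + 38 + 1178\right) - \frac{1}{-13 + \left(31 + 6\right)} = 1214 - \frac{1}{-13 + 37} = 1214 - \frac{1}{24} = \frac{29135}{24}$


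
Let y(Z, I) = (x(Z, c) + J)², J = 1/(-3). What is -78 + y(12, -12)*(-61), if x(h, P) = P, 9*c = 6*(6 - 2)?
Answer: -3691/9 ≈ -410.11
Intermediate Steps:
J = -⅓ ≈ -0.33333
c = 8/3 (c = (6*(6 - 2))/9 = (6*4)/9 = (⅑)*24 = 8/3 ≈ 2.6667)
y(Z, I) = 49/9 (y(Z, I) = (8/3 - ⅓)² = (7/3)² = 49/9)
-78 + y(12, -12)*(-61) = -78 + (49/9)*(-61) = -78 - 2989/9 = -3691/9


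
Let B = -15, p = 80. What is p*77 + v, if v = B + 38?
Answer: 6183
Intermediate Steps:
v = 23 (v = -15 + 38 = 23)
p*77 + v = 80*77 + 23 = 6160 + 23 = 6183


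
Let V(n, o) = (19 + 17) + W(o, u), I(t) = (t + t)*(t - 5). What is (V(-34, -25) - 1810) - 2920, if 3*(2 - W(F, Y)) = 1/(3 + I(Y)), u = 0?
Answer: -42229/9 ≈ -4692.1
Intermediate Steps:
I(t) = 2*t*(-5 + t) (I(t) = (2*t)*(-5 + t) = 2*t*(-5 + t))
W(F, Y) = 2 - 1/(3*(3 + 2*Y*(-5 + Y)))
V(n, o) = 341/9 (V(n, o) = (19 + 17) + (17 + 12*0*(-5 + 0))/(3*(3 + 2*0*(-5 + 0))) = 36 + (17 + 12*0*(-5))/(3*(3 + 2*0*(-5))) = 36 + (17 + 0)/(3*(3 + 0)) = 36 + (⅓)*17/3 = 36 + (⅓)*(⅓)*17 = 36 + 17/9 = 341/9)
(V(-34, -25) - 1810) - 2920 = (341/9 - 1810) - 2920 = -15949/9 - 2920 = -42229/9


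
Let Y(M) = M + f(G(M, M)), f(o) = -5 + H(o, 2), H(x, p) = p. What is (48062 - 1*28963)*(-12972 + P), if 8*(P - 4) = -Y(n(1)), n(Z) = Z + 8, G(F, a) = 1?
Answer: -990760625/4 ≈ -2.4769e+8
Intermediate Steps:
n(Z) = 8 + Z
f(o) = -3 (f(o) = -5 + 2 = -3)
Y(M) = -3 + M (Y(M) = M - 3 = -3 + M)
P = 13/4 (P = 4 + (-(-3 + (8 + 1)))/8 = 4 + (-(-3 + 9))/8 = 4 + (-1*6)/8 = 4 + (1/8)*(-6) = 4 - 3/4 = 13/4 ≈ 3.2500)
(48062 - 1*28963)*(-12972 + P) = (48062 - 1*28963)*(-12972 + 13/4) = (48062 - 28963)*(-51875/4) = 19099*(-51875/4) = -990760625/4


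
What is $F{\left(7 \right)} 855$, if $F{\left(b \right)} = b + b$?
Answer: $11970$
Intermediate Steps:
$F{\left(b \right)} = 2 b$
$F{\left(7 \right)} 855 = 2 \cdot 7 \cdot 855 = 14 \cdot 855 = 11970$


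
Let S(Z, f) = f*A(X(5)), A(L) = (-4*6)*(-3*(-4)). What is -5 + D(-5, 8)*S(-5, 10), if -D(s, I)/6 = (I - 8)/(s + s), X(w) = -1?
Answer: -5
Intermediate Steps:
A(L) = -288 (A(L) = -24*12 = -288)
S(Z, f) = -288*f (S(Z, f) = f*(-288) = -288*f)
D(s, I) = -3*(-8 + I)/s (D(s, I) = -6*(I - 8)/(s + s) = -6*(-8 + I)/(2*s) = -6*(-8 + I)*1/(2*s) = -3*(-8 + I)/s)
-5 + D(-5, 8)*S(-5, 10) = -5 + (3*(8 - 1*8)/(-5))*(-288*10) = -5 + (3*(-⅕)*(8 - 8))*(-2880) = -5 + (3*(-⅕)*0)*(-2880) = -5 + 0*(-2880) = -5 + 0 = -5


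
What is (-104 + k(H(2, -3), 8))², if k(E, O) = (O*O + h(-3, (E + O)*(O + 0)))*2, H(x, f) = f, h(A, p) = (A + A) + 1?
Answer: 196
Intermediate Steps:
h(A, p) = 1 + 2*A (h(A, p) = 2*A + 1 = 1 + 2*A)
k(E, O) = -10 + 2*O² (k(E, O) = (O*O + (1 + 2*(-3)))*2 = (O² + (1 - 6))*2 = (O² - 5)*2 = (-5 + O²)*2 = -10 + 2*O²)
(-104 + k(H(2, -3), 8))² = (-104 + (-10 + 2*8²))² = (-104 + (-10 + 2*64))² = (-104 + (-10 + 128))² = (-104 + 118)² = 14² = 196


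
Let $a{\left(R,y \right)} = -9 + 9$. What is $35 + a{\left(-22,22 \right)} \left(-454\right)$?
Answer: $35$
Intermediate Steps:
$a{\left(R,y \right)} = 0$
$35 + a{\left(-22,22 \right)} \left(-454\right) = 35 + 0 \left(-454\right) = 35 + 0 = 35$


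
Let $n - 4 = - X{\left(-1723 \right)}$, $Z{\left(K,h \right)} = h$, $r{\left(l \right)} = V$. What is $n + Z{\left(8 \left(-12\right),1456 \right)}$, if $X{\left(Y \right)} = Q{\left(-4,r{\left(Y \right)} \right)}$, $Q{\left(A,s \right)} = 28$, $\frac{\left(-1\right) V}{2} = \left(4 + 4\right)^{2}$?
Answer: $1432$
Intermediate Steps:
$V = -128$ ($V = - 2 \left(4 + 4\right)^{2} = - 2 \cdot 8^{2} = \left(-2\right) 64 = -128$)
$r{\left(l \right)} = -128$
$X{\left(Y \right)} = 28$
$n = -24$ ($n = 4 - 28 = -24$)
$n + Z{\left(8 \left(-12\right),1456 \right)} = -24 + 1456 = 1432$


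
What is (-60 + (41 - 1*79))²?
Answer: 9604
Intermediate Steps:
(-60 + (41 - 1*79))² = (-60 + (41 - 79))² = (-60 - 38)² = (-98)² = 9604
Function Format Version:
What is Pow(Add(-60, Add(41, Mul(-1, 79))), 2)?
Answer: 9604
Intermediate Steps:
Pow(Add(-60, Add(41, Mul(-1, 79))), 2) = Pow(Add(-60, Add(41, -79)), 2) = Pow(Add(-60, -38), 2) = Pow(-98, 2) = 9604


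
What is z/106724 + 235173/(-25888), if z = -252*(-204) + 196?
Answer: -5940669725/690717728 ≈ -8.6007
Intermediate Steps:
z = 51604 (z = 51408 + 196 = 51604)
z/106724 + 235173/(-25888) = 51604/106724 + 235173/(-25888) = 51604*(1/106724) + 235173*(-1/25888) = 12901/26681 - 235173/25888 = -5940669725/690717728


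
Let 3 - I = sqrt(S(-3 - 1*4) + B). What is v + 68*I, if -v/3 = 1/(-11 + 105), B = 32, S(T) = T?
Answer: -12787/94 ≈ -136.03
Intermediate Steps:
v = -3/94 (v = -3/(-11 + 105) = -3/94 ≈ -0.031915)
I = -2 (I = 3 - sqrt((-3 - 1*4) + 32) = 3 - sqrt((-3 - 4) + 32) = 3 - sqrt(-7 + 32) = 3 - sqrt(25) = 3 - 1*5 = 3 - 5 = -2)
v + 68*I = -3/94 + 68*(-2) = -3/94 - 136 = -12787/94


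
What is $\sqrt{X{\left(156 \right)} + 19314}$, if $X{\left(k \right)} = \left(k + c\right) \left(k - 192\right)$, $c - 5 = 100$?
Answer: $3 \sqrt{1102} \approx 99.589$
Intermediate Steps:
$c = 105$ ($c = 5 + 100 = 105$)
$X{\left(k \right)} = \left(-192 + k\right) \left(105 + k\right)$ ($X{\left(k \right)} = \left(k + 105\right) \left(k - 192\right) = \left(105 + k\right) \left(-192 + k\right) = \left(-192 + k\right) \left(105 + k\right)$)
$\sqrt{X{\left(156 \right)} + 19314} = \sqrt{\left(-20160 + 156^{2} - 13572\right) + 19314} = \sqrt{\left(-20160 + 24336 - 13572\right) + 19314} = \sqrt{-9396 + 19314} = \sqrt{9918} = 3 \sqrt{1102}$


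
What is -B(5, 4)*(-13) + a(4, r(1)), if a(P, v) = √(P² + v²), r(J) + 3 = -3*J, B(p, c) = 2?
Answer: 26 + 2*√13 ≈ 33.211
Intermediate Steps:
r(J) = -3 - 3*J
-B(5, 4)*(-13) + a(4, r(1)) = -1*2*(-13) + √(4² + (-3 - 3*1)²) = -2*(-13) + √(16 + (-3 - 3)²) = 26 + √(16 + (-6)²) = 26 + √(16 + 36) = 26 + √52 = 26 + 2*√13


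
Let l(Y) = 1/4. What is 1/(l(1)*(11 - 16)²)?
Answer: 4/25 ≈ 0.16000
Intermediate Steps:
l(Y) = ¼
1/(l(1)*(11 - 16)²) = 1/((11 - 16)²/4) = 1/((¼)*(-5)²) = 1/((¼)*25) = 1/(25/4) = 4/25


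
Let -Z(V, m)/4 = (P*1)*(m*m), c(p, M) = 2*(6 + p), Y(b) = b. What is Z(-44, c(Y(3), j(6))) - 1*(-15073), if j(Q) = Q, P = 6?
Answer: 7297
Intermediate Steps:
c(p, M) = 12 + 2*p
Z(V, m) = -24*m² (Z(V, m) = -4*6*1*m*m = -24*m²)
Z(-44, c(Y(3), j(6))) - 1*(-15073) = -24*(12 + 2*3)² - 1*(-15073) = -24*(12 + 6)² + 15073 = -24*18² + 15073 = -24*324 + 15073 = -7776 + 15073 = 7297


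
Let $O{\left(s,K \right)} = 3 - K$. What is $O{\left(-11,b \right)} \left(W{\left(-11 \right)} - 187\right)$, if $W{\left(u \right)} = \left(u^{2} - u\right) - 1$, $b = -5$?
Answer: $-448$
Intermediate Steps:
$W{\left(u \right)} = -1 + u^{2} - u$
$O{\left(-11,b \right)} \left(W{\left(-11 \right)} - 187\right) = \left(3 - -5\right) \left(\left(-1 + \left(-11\right)^{2} - -11\right) - 187\right) = \left(3 + 5\right) \left(\left(-1 + 121 + 11\right) - 187\right) = 8 \left(131 - 187\right) = 8 \left(-56\right) = -448$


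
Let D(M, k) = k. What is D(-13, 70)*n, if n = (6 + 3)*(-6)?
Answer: -3780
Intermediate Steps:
n = -54 (n = 9*(-6) = -54)
D(-13, 70)*n = 70*(-54) = -3780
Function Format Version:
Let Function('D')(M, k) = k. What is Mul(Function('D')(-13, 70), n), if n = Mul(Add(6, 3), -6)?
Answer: -3780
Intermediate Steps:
n = -54 (n = Mul(9, -6) = -54)
Mul(Function('D')(-13, 70), n) = Mul(70, -54) = -3780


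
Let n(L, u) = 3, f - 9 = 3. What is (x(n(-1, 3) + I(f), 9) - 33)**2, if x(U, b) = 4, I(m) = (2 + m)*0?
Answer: 841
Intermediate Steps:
f = 12 (f = 9 + 3 = 12)
I(m) = 0
(x(n(-1, 3) + I(f), 9) - 33)**2 = (4 - 33)**2 = (-29)**2 = 841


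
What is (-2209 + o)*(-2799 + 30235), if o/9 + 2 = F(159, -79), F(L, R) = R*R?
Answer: 1479952712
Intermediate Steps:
F(L, R) = R**2
o = 56151 (o = -18 + 9*(-79)**2 = -18 + 9*6241 = -18 + 56169 = 56151)
(-2209 + o)*(-2799 + 30235) = (-2209 + 56151)*(-2799 + 30235) = 53942*27436 = 1479952712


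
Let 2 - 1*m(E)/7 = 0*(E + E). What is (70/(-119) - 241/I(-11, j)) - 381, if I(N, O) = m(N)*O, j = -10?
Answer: -904083/2380 ≈ -379.87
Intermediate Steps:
m(E) = 14 (m(E) = 14 - 0*(E + E) = 14 - 0*2*E = 14 - 7*0 = 14 + 0 = 14)
I(N, O) = 14*O
(70/(-119) - 241/I(-11, j)) - 381 = (70/(-119) - 241/(14*(-10))) - 381 = (70*(-1/119) - 241/(-140)) - 381 = (-10/17 - 241*(-1/140)) - 381 = (-10/17 + 241/140) - 381 = 2697/2380 - 381 = -904083/2380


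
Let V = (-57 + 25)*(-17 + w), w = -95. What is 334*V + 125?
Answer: 1197181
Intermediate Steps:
V = 3584 (V = (-57 + 25)*(-17 - 95) = -32*(-112) = 3584)
334*V + 125 = 334*3584 + 125 = 1197056 + 125 = 1197181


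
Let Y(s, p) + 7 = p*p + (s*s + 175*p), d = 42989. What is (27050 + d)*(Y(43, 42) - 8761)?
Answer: 153735605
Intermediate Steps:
Y(s, p) = -7 + p² + s² + 175*p (Y(s, p) = -7 + (p*p + (s*s + 175*p)) = -7 + (p² + (s² + 175*p)) = -7 + (p² + s² + 175*p) = -7 + p² + s² + 175*p)
(27050 + d)*(Y(43, 42) - 8761) = (27050 + 42989)*((-7 + 42² + 43² + 175*42) - 8761) = 70039*((-7 + 1764 + 1849 + 7350) - 8761) = 70039*(10956 - 8761) = 70039*2195 = 153735605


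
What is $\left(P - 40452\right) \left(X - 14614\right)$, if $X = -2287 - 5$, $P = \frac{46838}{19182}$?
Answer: $\frac{6558711659978}{9591} \approx 6.8384 \cdot 10^{8}$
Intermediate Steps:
$P = \frac{23419}{9591}$ ($P = 46838 \cdot \frac{1}{19182} = \frac{23419}{9591} \approx 2.4418$)
$X = -2292$
$\left(P - 40452\right) \left(X - 14614\right) = \left(\frac{23419}{9591} - 40452\right) \left(-2292 - 14614\right) = \left(- \frac{387951713}{9591}\right) \left(-16906\right) = \frac{6558711659978}{9591}$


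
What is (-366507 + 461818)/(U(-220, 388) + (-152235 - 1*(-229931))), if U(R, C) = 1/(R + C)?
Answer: 16012248/13052929 ≈ 1.2267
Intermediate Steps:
U(R, C) = 1/(C + R)
(-366507 + 461818)/(U(-220, 388) + (-152235 - 1*(-229931))) = (-366507 + 461818)/(1/(388 - 220) + (-152235 - 1*(-229931))) = 95311/(1/168 + (-152235 + 229931)) = 95311/(1/168 + 77696) = 95311/(13052929/168) = 95311*(168/13052929) = 16012248/13052929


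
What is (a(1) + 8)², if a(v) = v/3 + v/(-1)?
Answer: 484/9 ≈ 53.778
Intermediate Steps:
a(v) = -2*v/3 (a(v) = v*(⅓) + v*(-1) = v/3 - v = -2*v/3)
(a(1) + 8)² = (-⅔*1 + 8)² = (-⅔ + 8)² = (22/3)² = 484/9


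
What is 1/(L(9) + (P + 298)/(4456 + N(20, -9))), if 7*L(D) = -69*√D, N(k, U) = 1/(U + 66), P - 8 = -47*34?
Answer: -1777951/53092059 ≈ -0.033488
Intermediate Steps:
P = -1590 (P = 8 - 47*34 = 8 - 1598 = -1590)
N(k, U) = 1/(66 + U)
L(D) = -69*√D/7 (L(D) = (-69*√D)/7 = -69*√D/7)
1/(L(9) + (P + 298)/(4456 + N(20, -9))) = 1/(-69*√9/7 + (-1590 + 298)/(4456 + 1/(66 - 9))) = 1/(-69/7*3 - 1292/(4456 + 1/57)) = 1/(-207/7 - 1292/(4456 + 1/57)) = 1/(-207/7 - 1292/253993/57) = 1/(-207/7 - 1292*57/253993) = 1/(-207/7 - 73644/253993) = 1/(-53092059/1777951) = -1777951/53092059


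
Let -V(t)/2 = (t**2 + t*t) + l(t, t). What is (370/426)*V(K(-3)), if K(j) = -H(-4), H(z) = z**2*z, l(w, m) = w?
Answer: -1018240/71 ≈ -14341.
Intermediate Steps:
H(z) = z**3
K(j) = 64 (K(j) = -1*(-4)**3 = -1*(-64) = 64)
V(t) = -4*t**2 - 2*t (V(t) = -2*((t**2 + t*t) + t) = -2*((t**2 + t**2) + t) = -2*(2*t**2 + t) = -2*(t + 2*t**2) = -4*t**2 - 2*t)
(370/426)*V(K(-3)) = (370/426)*(2*64*(-1 - 2*64)) = (370*(1/426))*(2*64*(-1 - 128)) = 185*(2*64*(-129))/213 = (185/213)*(-16512) = -1018240/71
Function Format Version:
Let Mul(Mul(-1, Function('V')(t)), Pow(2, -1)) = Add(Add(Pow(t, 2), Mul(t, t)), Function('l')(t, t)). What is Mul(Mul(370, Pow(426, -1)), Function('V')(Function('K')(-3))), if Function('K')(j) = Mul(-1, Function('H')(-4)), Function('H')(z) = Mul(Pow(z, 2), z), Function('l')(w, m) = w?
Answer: Rational(-1018240, 71) ≈ -14341.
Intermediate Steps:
Function('H')(z) = Pow(z, 3)
Function('K')(j) = 64 (Function('K')(j) = Mul(-1, Pow(-4, 3)) = Mul(-1, -64) = 64)
Function('V')(t) = Add(Mul(-4, Pow(t, 2)), Mul(-2, t)) (Function('V')(t) = Mul(-2, Add(Add(Pow(t, 2), Mul(t, t)), t)) = Mul(-2, Add(Add(Pow(t, 2), Pow(t, 2)), t)) = Mul(-2, Add(Mul(2, Pow(t, 2)), t)) = Mul(-2, Add(t, Mul(2, Pow(t, 2)))) = Add(Mul(-4, Pow(t, 2)), Mul(-2, t)))
Mul(Mul(370, Pow(426, -1)), Function('V')(Function('K')(-3))) = Mul(Mul(370, Pow(426, -1)), Mul(2, 64, Add(-1, Mul(-2, 64)))) = Mul(Mul(370, Rational(1, 426)), Mul(2, 64, Add(-1, -128))) = Mul(Rational(185, 213), Mul(2, 64, -129)) = Mul(Rational(185, 213), -16512) = Rational(-1018240, 71)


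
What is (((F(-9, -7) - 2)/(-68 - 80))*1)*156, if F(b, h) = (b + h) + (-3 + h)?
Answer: 1092/37 ≈ 29.514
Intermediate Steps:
F(b, h) = -3 + b + 2*h
(((F(-9, -7) - 2)/(-68 - 80))*1)*156 = ((((-3 - 9 + 2*(-7)) - 2)/(-68 - 80))*1)*156 = ((((-3 - 9 - 14) - 2)/(-148))*1)*156 = (((-26 - 2)*(-1/148))*1)*156 = (-28*(-1/148)*1)*156 = ((7/37)*1)*156 = (7/37)*156 = 1092/37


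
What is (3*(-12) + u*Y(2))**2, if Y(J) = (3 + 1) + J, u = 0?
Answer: 1296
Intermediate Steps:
Y(J) = 4 + J
(3*(-12) + u*Y(2))**2 = (3*(-12) + 0*(4 + 2))**2 = (-36 + 0*6)**2 = (-36 + 0)**2 = (-36)**2 = 1296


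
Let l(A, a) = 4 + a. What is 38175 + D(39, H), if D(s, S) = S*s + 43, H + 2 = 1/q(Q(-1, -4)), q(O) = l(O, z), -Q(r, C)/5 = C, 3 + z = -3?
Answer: 76241/2 ≈ 38121.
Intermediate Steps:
z = -6 (z = -3 - 3 = -6)
Q(r, C) = -5*C
q(O) = -2 (q(O) = 4 - 6 = -2)
H = -5/2 (H = -2 + 1/(-2) = -2 - 1/2 = -5/2 ≈ -2.5000)
D(s, S) = 43 + S*s
38175 + D(39, H) = 38175 + (43 - 5/2*39) = 38175 + (43 - 195/2) = 38175 - 109/2 = 76241/2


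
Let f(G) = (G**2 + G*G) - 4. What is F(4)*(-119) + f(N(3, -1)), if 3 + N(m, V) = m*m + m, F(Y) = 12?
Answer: -1270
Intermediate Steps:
N(m, V) = -3 + m + m**2 (N(m, V) = -3 + (m*m + m) = -3 + (m**2 + m) = -3 + (m + m**2) = -3 + m + m**2)
f(G) = -4 + 2*G**2 (f(G) = (G**2 + G**2) - 4 = 2*G**2 - 4 = -4 + 2*G**2)
F(4)*(-119) + f(N(3, -1)) = 12*(-119) + (-4 + 2*(-3 + 3 + 3**2)**2) = -1428 + (-4 + 2*(-3 + 3 + 9)**2) = -1428 + (-4 + 2*9**2) = -1428 + (-4 + 2*81) = -1428 + (-4 + 162) = -1428 + 158 = -1270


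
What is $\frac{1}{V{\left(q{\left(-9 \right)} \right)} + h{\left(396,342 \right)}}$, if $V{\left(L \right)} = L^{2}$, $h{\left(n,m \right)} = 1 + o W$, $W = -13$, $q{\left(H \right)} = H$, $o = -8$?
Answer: $\frac{1}{186} \approx 0.0053763$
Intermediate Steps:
$h{\left(n,m \right)} = 105$ ($h{\left(n,m \right)} = 1 - -104 = 1 + 104 = 105$)
$\frac{1}{V{\left(q{\left(-9 \right)} \right)} + h{\left(396,342 \right)}} = \frac{1}{\left(-9\right)^{2} + 105} = \frac{1}{81 + 105} = \frac{1}{186}$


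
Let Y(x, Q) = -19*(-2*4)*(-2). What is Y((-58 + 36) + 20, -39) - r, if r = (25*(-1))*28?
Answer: 396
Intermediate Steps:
r = -700 (r = -25*28 = -700)
Y(x, Q) = -304 (Y(x, Q) = -(-152)*(-2) = -19*16 = -304)
Y((-58 + 36) + 20, -39) - r = -304 - 1*(-700) = -304 + 700 = 396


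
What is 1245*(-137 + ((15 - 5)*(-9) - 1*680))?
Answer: -1129215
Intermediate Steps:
1245*(-137 + ((15 - 5)*(-9) - 1*680)) = 1245*(-137 + (10*(-9) - 680)) = 1245*(-137 + (-90 - 680)) = 1245*(-137 - 770) = 1245*(-907) = -1129215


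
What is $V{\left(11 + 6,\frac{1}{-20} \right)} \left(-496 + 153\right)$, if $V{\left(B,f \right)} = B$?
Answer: $-5831$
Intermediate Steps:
$V{\left(11 + 6,\frac{1}{-20} \right)} \left(-496 + 153\right) = \left(11 + 6\right) \left(-496 + 153\right) = 17 \left(-343\right) = -5831$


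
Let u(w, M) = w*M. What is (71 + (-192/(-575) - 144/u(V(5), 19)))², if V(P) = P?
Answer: 581807394169/119355625 ≈ 4874.6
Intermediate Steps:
u(w, M) = M*w
(71 + (-192/(-575) - 144/u(V(5), 19)))² = (71 + (-192/(-575) - 144/(19*5)))² = (71 + (-192*(-1/575) - 144/95))² = (71 + (192/575 - 144*1/95))² = (71 + (192/575 - 144/95))² = (71 - 12912/10925)² = (762763/10925)² = 581807394169/119355625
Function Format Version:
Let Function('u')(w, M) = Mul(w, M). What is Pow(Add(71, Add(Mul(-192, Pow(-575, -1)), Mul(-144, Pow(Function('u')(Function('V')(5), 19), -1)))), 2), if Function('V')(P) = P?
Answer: Rational(581807394169, 119355625) ≈ 4874.6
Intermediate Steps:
Function('u')(w, M) = Mul(M, w)
Pow(Add(71, Add(Mul(-192, Pow(-575, -1)), Mul(-144, Pow(Function('u')(Function('V')(5), 19), -1)))), 2) = Pow(Add(71, Add(Mul(-192, Pow(-575, -1)), Mul(-144, Pow(Mul(19, 5), -1)))), 2) = Pow(Add(71, Add(Mul(-192, Rational(-1, 575)), Mul(-144, Pow(95, -1)))), 2) = Pow(Add(71, Add(Rational(192, 575), Mul(-144, Rational(1, 95)))), 2) = Pow(Add(71, Add(Rational(192, 575), Rational(-144, 95))), 2) = Pow(Add(71, Rational(-12912, 10925)), 2) = Pow(Rational(762763, 10925), 2) = Rational(581807394169, 119355625)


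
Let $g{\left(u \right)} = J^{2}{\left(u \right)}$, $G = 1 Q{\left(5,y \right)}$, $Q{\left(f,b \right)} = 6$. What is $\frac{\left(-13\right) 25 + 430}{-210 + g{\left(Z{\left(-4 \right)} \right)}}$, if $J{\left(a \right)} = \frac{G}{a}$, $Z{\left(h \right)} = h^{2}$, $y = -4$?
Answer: $- \frac{2240}{4477} \approx -0.50033$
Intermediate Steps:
$G = 6$ ($G = 1 \cdot 6 = 6$)
$J{\left(a \right)} = \frac{6}{a}$
$g{\left(u \right)} = \frac{36}{u^{2}}$ ($g{\left(u \right)} = \left(\frac{6}{u}\right)^{2} = \frac{36}{u^{2}}$)
$\frac{\left(-13\right) 25 + 430}{-210 + g{\left(Z{\left(-4 \right)} \right)}} = \frac{\left(-13\right) 25 + 430}{-210 + \frac{36}{256}} = \frac{-325 + 430}{-210 + \frac{36}{256}} = \frac{105}{-210 + 36 \cdot \frac{1}{256}} = \frac{105}{-210 + \frac{9}{64}} = \frac{105}{- \frac{13431}{64}} = 105 \left(- \frac{64}{13431}\right) = - \frac{2240}{4477}$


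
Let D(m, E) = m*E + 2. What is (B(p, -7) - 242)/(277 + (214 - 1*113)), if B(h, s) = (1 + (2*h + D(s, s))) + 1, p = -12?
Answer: -71/126 ≈ -0.56349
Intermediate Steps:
D(m, E) = 2 + E*m (D(m, E) = E*m + 2 = 2 + E*m)
B(h, s) = 4 + s² + 2*h (B(h, s) = (1 + (2*h + (2 + s*s))) + 1 = (1 + (2*h + (2 + s²))) + 1 = (1 + (2 + s² + 2*h)) + 1 = (3 + s² + 2*h) + 1 = 4 + s² + 2*h)
(B(p, -7) - 242)/(277 + (214 - 1*113)) = ((4 + (-7)² + 2*(-12)) - 242)/(277 + (214 - 1*113)) = ((4 + 49 - 24) - 242)/(277 + (214 - 113)) = (29 - 242)/(277 + 101) = -213/378 = -213*1/378 = -71/126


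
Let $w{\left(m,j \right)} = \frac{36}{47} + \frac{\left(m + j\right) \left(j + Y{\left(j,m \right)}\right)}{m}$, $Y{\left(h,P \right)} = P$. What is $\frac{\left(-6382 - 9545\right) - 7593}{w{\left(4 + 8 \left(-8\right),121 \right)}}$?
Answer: $\frac{66326400}{172727} \approx 384.0$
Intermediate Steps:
$w{\left(m,j \right)} = \frac{36}{47} + \frac{\left(j + m\right)^{2}}{m}$ ($w{\left(m,j \right)} = \frac{36}{47} + \frac{\left(m + j\right) \left(j + m\right)}{m} = 36 \cdot \frac{1}{47} + \frac{\left(j + m\right) \left(j + m\right)}{m} = \frac{36}{47} + \frac{\left(j + m\right)^{2}}{m}$)
$\frac{\left(-6382 - 9545\right) - 7593}{w{\left(4 + 8 \left(-8\right),121 \right)}} = \frac{\left(-6382 - 9545\right) - 7593}{\frac{36}{47} + \left(4 + 8 \left(-8\right)\right) + 2 \cdot 121 + \frac{121^{2}}{4 + 8 \left(-8\right)}} = \frac{-15927 - 7593}{\frac{36}{47} + \left(4 - 64\right) + 242 + \frac{14641}{4 - 64}} = - \frac{23520}{\frac{36}{47} - 60 + 242 + \frac{14641}{-60}} = - \frac{23520}{\frac{36}{47} - 60 + 242 + 14641 \left(- \frac{1}{60}\right)} = - \frac{23520}{\frac{36}{47} - 60 + 242 - \frac{14641}{60}} = - \frac{23520}{- \frac{172727}{2820}} = \left(-23520\right) \left(- \frac{2820}{172727}\right) = \frac{66326400}{172727}$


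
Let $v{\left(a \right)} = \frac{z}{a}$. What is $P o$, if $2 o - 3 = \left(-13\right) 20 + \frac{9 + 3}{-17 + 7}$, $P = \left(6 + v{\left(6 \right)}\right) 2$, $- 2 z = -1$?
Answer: $- \frac{94243}{60} \approx -1570.7$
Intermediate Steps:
$z = \frac{1}{2}$ ($z = \left(- \frac{1}{2}\right) \left(-1\right) = \frac{1}{2} \approx 0.5$)
$v{\left(a \right)} = \frac{1}{2 a}$
$P = \frac{73}{6}$ ($P = \left(6 + \frac{1}{2 \cdot 6}\right) 2 = \left(6 + \frac{1}{2} \cdot \frac{1}{6}\right) 2 = \left(6 + \frac{1}{12}\right) 2 = \frac{73}{12} \cdot 2 = \frac{73}{6} \approx 12.167$)
$o = - \frac{1291}{10}$ ($o = \frac{3}{2} + \frac{\left(-13\right) 20 + \frac{9 + 3}{-17 + 7}}{2} = \frac{3}{2} + \frac{-260 + \frac{12}{-10}}{2} = \frac{3}{2} + \frac{-260 + 12 \left(- \frac{1}{10}\right)}{2} = \frac{3}{2} + \frac{-260 - \frac{6}{5}}{2} = \frac{3}{2} + \frac{1}{2} \left(- \frac{1306}{5}\right) = \frac{3}{2} - \frac{653}{5} = - \frac{1291}{10} \approx -129.1$)
$P o = \frac{73}{6} \left(- \frac{1291}{10}\right) = - \frac{94243}{60}$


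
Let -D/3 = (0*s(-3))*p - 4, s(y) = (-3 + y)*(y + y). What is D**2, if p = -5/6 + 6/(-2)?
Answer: 144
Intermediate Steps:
s(y) = 2*y*(-3 + y) (s(y) = (-3 + y)*(2*y) = 2*y*(-3 + y))
p = -23/6 (p = -5*1/6 + 6*(-1/2) = -5/6 - 3 = -23/6 ≈ -3.8333)
D = 12 (D = -3*((0*(2*(-3)*(-3 - 3)))*(-23/6) - 4) = -3*((0*(2*(-3)*(-6)))*(-23/6) - 4) = -3*((0*36)*(-23/6) - 4) = -3*(0*(-23/6) - 4) = -3*(0 - 4) = -3*(-4) = 12)
D**2 = 12**2 = 144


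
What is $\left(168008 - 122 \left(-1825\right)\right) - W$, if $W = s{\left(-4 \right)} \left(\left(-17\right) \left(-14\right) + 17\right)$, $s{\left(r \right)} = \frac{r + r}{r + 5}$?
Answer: $392698$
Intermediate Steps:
$s{\left(r \right)} = \frac{2 r}{5 + r}$
$W = -2040$ ($W = 2 \left(-4\right) \frac{1}{5 - 4} \left(\left(-17\right) \left(-14\right) + 17\right) = 2 \left(-4\right) 1^{-1} \left(238 + 17\right) = 2 \left(-4\right) 1 \cdot 255 = \left(-8\right) 255 = -2040$)
$\left(168008 - 122 \left(-1825\right)\right) - W = \left(168008 - 122 \left(-1825\right)\right) - -2040 = \left(168008 - -222650\right) + 2040 = \left(168008 + 222650\right) + 2040 = 390658 + 2040 = 392698$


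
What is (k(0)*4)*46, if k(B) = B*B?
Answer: 0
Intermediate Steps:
k(B) = B**2
(k(0)*4)*46 = (0**2*4)*46 = (0*4)*46 = 0*46 = 0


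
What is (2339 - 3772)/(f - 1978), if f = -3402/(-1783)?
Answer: 2555039/3523372 ≈ 0.72517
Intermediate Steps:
f = 3402/1783 (f = -3402*(-1/1783) = 3402/1783 ≈ 1.9080)
(2339 - 3772)/(f - 1978) = (2339 - 3772)/(3402/1783 - 1978) = -1433/(-3523372/1783) = -1433*(-1783/3523372) = 2555039/3523372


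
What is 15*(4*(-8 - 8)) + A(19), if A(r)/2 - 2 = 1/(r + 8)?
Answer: -25810/27 ≈ -955.93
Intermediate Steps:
A(r) = 4 + 2/(8 + r) (A(r) = 4 + 2/(r + 8) = 4 + 2/(8 + r))
15*(4*(-8 - 8)) + A(19) = 15*(4*(-8 - 8)) + 2*(17 + 2*19)/(8 + 19) = 15*(4*(-16)) + 2*(17 + 38)/27 = 15*(-64) + 2*(1/27)*55 = -960 + 110/27 = -25810/27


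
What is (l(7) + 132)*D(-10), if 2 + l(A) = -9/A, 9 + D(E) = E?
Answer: -17119/7 ≈ -2445.6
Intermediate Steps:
D(E) = -9 + E
l(A) = -2 - 9/A
(l(7) + 132)*D(-10) = ((-2 - 9/7) + 132)*(-9 - 10) = ((-2 - 9*⅐) + 132)*(-19) = ((-2 - 9/7) + 132)*(-19) = (-23/7 + 132)*(-19) = (901/7)*(-19) = -17119/7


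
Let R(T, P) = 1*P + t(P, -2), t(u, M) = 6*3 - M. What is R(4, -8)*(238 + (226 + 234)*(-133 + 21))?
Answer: -615384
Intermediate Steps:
t(u, M) = 18 - M
R(T, P) = 20 + P (R(T, P) = 1*P + (18 - 1*(-2)) = P + (18 + 2) = P + 20 = 20 + P)
R(4, -8)*(238 + (226 + 234)*(-133 + 21)) = (20 - 8)*(238 + (226 + 234)*(-133 + 21)) = 12*(238 + 460*(-112)) = 12*(238 - 51520) = 12*(-51282) = -615384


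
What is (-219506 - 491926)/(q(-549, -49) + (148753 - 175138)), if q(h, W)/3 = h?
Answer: 29643/1168 ≈ 25.379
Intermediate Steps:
q(h, W) = 3*h
(-219506 - 491926)/(q(-549, -49) + (148753 - 175138)) = (-219506 - 491926)/(3*(-549) + (148753 - 175138)) = -711432/(-1647 - 26385) = -711432/(-28032) = -711432*(-1/28032) = 29643/1168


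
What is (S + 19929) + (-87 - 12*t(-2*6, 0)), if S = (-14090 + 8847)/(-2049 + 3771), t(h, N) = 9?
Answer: 4853815/246 ≈ 19731.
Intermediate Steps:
S = -749/246 (S = -5243/1722 = -5243*1/1722 = -749/246 ≈ -3.0447)
(S + 19929) + (-87 - 12*t(-2*6, 0)) = (-749/246 + 19929) + (-87 - 12*9) = 4901785/246 + (-87 - 108) = 4901785/246 - 195 = 4853815/246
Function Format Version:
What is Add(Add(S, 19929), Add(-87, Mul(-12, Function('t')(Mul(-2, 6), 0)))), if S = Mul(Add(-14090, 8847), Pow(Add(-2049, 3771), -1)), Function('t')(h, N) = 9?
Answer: Rational(4853815, 246) ≈ 19731.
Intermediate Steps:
S = Rational(-749, 246) (S = Mul(-5243, Pow(1722, -1)) = Mul(-5243, Rational(1, 1722)) = Rational(-749, 246) ≈ -3.0447)
Add(Add(S, 19929), Add(-87, Mul(-12, Function('t')(Mul(-2, 6), 0)))) = Add(Add(Rational(-749, 246), 19929), Add(-87, Mul(-12, 9))) = Add(Rational(4901785, 246), Add(-87, -108)) = Add(Rational(4901785, 246), -195) = Rational(4853815, 246)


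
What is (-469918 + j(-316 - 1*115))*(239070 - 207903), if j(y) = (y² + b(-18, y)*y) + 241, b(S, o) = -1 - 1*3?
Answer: -8795078064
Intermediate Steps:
b(S, o) = -4 (b(S, o) = -1 - 3 = -4)
j(y) = 241 + y² - 4*y (j(y) = (y² - 4*y) + 241 = 241 + y² - 4*y)
(-469918 + j(-316 - 1*115))*(239070 - 207903) = (-469918 + (241 + (-316 - 1*115)² - 4*(-316 - 1*115)))*(239070 - 207903) = (-469918 + (241 + (-316 - 115)² - 4*(-316 - 115)))*31167 = (-469918 + (241 + (-431)² - 4*(-431)))*31167 = (-469918 + (241 + 185761 + 1724))*31167 = (-469918 + 187726)*31167 = -282192*31167 = -8795078064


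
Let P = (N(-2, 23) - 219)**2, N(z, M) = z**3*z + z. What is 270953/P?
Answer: 270953/42025 ≈ 6.4474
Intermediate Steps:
N(z, M) = z + z**4 (N(z, M) = z**4 + z = z + z**4)
P = 42025 (P = ((-2 + (-2)**4) - 219)**2 = ((-2 + 16) - 219)**2 = (14 - 219)**2 = (-205)**2 = 42025)
270953/P = 270953/42025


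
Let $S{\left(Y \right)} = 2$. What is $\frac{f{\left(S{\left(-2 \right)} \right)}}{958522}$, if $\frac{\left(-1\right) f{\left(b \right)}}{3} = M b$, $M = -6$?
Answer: $\frac{18}{479261} \approx 3.7558 \cdot 10^{-5}$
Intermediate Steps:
$f{\left(b \right)} = 18 b$ ($f{\left(b \right)} = - 3 \left(- 6 b\right) = 18 b$)
$\frac{f{\left(S{\left(-2 \right)} \right)}}{958522} = \frac{18 \cdot 2}{958522} = 36 \cdot \frac{1}{958522} = \frac{18}{479261}$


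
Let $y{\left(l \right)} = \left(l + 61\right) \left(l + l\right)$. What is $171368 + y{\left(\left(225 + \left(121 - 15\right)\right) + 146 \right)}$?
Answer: $684620$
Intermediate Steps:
$y{\left(l \right)} = 2 l \left(61 + l\right)$ ($y{\left(l \right)} = \left(61 + l\right) 2 l = 2 l \left(61 + l\right)$)
$171368 + y{\left(\left(225 + \left(121 - 15\right)\right) + 146 \right)} = 171368 + 2 \left(\left(225 + \left(121 - 15\right)\right) + 146\right) \left(61 + \left(\left(225 + \left(121 - 15\right)\right) + 146\right)\right) = 171368 + 2 \left(\left(225 + 106\right) + 146\right) \left(61 + \left(\left(225 + 106\right) + 146\right)\right) = 171368 + 2 \left(331 + 146\right) \left(61 + \left(331 + 146\right)\right) = 171368 + 2 \cdot 477 \left(61 + 477\right) = 171368 + 2 \cdot 477 \cdot 538 = 171368 + 513252 = 684620$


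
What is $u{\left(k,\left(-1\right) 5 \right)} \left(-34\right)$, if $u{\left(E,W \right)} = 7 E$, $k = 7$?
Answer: $-1666$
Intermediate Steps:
$u{\left(k,\left(-1\right) 5 \right)} \left(-34\right) = 7 \cdot 7 \left(-34\right) = 49 \left(-34\right) = -1666$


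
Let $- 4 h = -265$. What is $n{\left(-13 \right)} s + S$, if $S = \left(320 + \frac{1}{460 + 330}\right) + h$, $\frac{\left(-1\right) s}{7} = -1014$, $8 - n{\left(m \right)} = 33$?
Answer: $- \frac{279760723}{1580} \approx -1.7706 \cdot 10^{5}$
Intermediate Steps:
$h = \frac{265}{4}$ ($h = \left(- \frac{1}{4}\right) \left(-265\right) = \frac{265}{4} \approx 66.25$)
$n{\left(m \right)} = -25$ ($n{\left(m \right)} = 8 - 33 = -25$)
$s = 7098$ ($s = \left(-7\right) \left(-1014\right) = 7098$)
$S = \frac{610277}{1580}$ ($S = \left(320 + \frac{1}{460 + 330}\right) + \frac{265}{4} = \left(320 + \frac{1}{790}\right) + \frac{265}{4} = \frac{252801}{790} + \frac{265}{4} = \frac{610277}{1580} \approx 386.25$)
$n{\left(-13 \right)} s + S = \left(-25\right) 7098 + \frac{610277}{1580} = -177450 + \frac{610277}{1580} = - \frac{279760723}{1580}$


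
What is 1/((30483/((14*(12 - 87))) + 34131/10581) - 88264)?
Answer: -1234450/108989350697 ≈ -1.1326e-5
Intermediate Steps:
1/((30483/((14*(12 - 87))) + 34131/10581) - 88264) = 1/((30483/((14*(-75))) + 34131*(1/10581)) - 88264) = 1/((30483/(-1050) + 11377/3527) - 88264) = 1/((30483*(-1/1050) + 11377/3527) - 88264) = 1/((-10161/350 + 11377/3527) - 88264) = 1/(-31855897/1234450 - 88264) = 1/(-108989350697/1234450) = -1234450/108989350697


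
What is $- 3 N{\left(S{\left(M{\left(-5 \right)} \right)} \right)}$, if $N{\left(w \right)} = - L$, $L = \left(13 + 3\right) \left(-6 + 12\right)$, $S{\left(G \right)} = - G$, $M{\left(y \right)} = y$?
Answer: $288$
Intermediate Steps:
$L = 96$ ($L = 16 \cdot 6 = 96$)
$N{\left(w \right)} = -96$ ($N{\left(w \right)} = \left(-1\right) 96 = -96$)
$- 3 N{\left(S{\left(M{\left(-5 \right)} \right)} \right)} = \left(-3\right) \left(-96\right) = 288$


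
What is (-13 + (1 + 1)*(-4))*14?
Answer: -294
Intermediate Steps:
(-13 + (1 + 1)*(-4))*14 = (-13 + 2*(-4))*14 = (-13 - 8)*14 = -21*14 = -294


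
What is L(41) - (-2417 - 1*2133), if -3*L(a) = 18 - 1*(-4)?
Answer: 13628/3 ≈ 4542.7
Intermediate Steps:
L(a) = -22/3 (L(a) = -(18 - 1*(-4))/3 = -(18 + 4)/3 = -⅓*22 = -22/3)
L(41) - (-2417 - 1*2133) = -22/3 - (-2417 - 1*2133) = -22/3 - (-2417 - 2133) = -22/3 - 1*(-4550) = -22/3 + 4550 = 13628/3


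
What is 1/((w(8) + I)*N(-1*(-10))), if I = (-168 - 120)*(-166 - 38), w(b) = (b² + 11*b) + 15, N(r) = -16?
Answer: -1/942704 ≈ -1.0608e-6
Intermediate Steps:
w(b) = 15 + b² + 11*b
I = 58752 (I = -288*(-204) = 58752)
1/((w(8) + I)*N(-1*(-10))) = 1/(((15 + 8² + 11*8) + 58752)*(-16)) = 1/(((15 + 64 + 88) + 58752)*(-16)) = 1/((167 + 58752)*(-16)) = 1/(58919*(-16)) = 1/(-942704) = -1/942704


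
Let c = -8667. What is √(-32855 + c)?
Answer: I*√41522 ≈ 203.77*I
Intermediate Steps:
√(-32855 + c) = √(-32855 - 8667) = √(-41522) = I*√41522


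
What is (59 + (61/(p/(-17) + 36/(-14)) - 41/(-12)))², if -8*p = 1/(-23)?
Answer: 683773704970489/456613735824 ≈ 1497.5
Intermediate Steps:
p = 1/184 (p = -⅛/(-23) = -⅛*(-1/23) = 1/184 ≈ 0.0054348)
(59 + (61/(p/(-17) + 36/(-14)) - 41/(-12)))² = (59 + (61/((1/184)/(-17) + 36/(-14)) - 41/(-12)))² = (59 + (61/((1/184)*(-1/17) + 36*(-1/14)) - 41*(-1/12)))² = (59 + (61/(-1/3128 - 18/7) + 41/12))² = (59 + (61/(-56311/21896) + 41/12))² = (59 + (61*(-21896/56311) + 41/12))² = (59 + (-1335656/56311 + 41/12))² = (59 - 13719121/675732)² = (26149067/675732)² = 683773704970489/456613735824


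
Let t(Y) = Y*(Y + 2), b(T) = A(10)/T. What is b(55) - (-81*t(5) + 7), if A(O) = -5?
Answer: 31107/11 ≈ 2827.9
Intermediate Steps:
b(T) = -5/T
t(Y) = Y*(2 + Y)
b(55) - (-81*t(5) + 7) = -5/55 - (-405*(2 + 5) + 7) = -5*1/55 - (-405*7 + 7) = -1/11 - (-81*35 + 7) = -1/11 - (-2835 + 7) = -1/11 - 1*(-2828) = -1/11 + 2828 = 31107/11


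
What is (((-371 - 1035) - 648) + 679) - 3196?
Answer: -4571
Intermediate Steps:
(((-371 - 1035) - 648) + 679) - 3196 = ((-1406 - 648) + 679) - 3196 = (-2054 + 679) - 3196 = -1375 - 3196 = -4571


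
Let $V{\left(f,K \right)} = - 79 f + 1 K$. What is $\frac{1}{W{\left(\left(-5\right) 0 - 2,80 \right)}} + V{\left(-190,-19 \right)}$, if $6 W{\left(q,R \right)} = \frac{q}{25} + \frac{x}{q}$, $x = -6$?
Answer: $\frac{1094493}{73} \approx 14993.0$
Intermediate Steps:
$V{\left(f,K \right)} = K - 79 f$ ($V{\left(f,K \right)} = - 79 f + K = K - 79 f$)
$W{\left(q,R \right)} = - \frac{1}{q} + \frac{q}{150}$ ($W{\left(q,R \right)} = \frac{\frac{q}{25} - \frac{6}{q}}{6} = \frac{- \frac{6}{q} + \frac{q}{25}}{6} = - \frac{1}{q} + \frac{q}{150}$)
$\frac{1}{W{\left(\left(-5\right) 0 - 2,80 \right)}} + V{\left(-190,-19 \right)} = \frac{1}{- \frac{1}{\left(-5\right) 0 - 2} + \frac{\left(-5\right) 0 - 2}{150}} - -14991 = \frac{1}{- \frac{1}{0 - 2} + \frac{0 - 2}{150}} + \left(-19 + 15010\right) = \frac{1}{- \frac{1}{-2} + \frac{1}{150} \left(-2\right)} + 14991 = \frac{1}{\left(-1\right) \left(- \frac{1}{2}\right) - \frac{1}{75}} + 14991 = \frac{1}{\frac{1}{2} - \frac{1}{75}} + 14991 = \frac{1}{\frac{73}{150}} + 14991 = \frac{150}{73} + 14991 = \frac{1094493}{73}$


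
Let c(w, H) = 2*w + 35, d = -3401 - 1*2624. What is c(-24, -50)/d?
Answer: 13/6025 ≈ 0.0021577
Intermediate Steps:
d = -6025 (d = -3401 - 2624 = -6025)
c(w, H) = 35 + 2*w
c(-24, -50)/d = (35 + 2*(-24))/(-6025) = (35 - 48)*(-1/6025) = -13*(-1/6025) = 13/6025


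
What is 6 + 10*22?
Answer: 226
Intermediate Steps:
6 + 10*22 = 6 + 220 = 226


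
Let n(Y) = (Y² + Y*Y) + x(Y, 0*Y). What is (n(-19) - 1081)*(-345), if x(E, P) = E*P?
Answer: 123855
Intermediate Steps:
n(Y) = 2*Y² (n(Y) = (Y² + Y*Y) + Y*(0*Y) = (Y² + Y²) + Y*0 = 2*Y² + 0 = 2*Y²)
(n(-19) - 1081)*(-345) = (2*(-19)² - 1081)*(-345) = (2*361 - 1081)*(-345) = (722 - 1081)*(-345) = -359*(-345) = 123855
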